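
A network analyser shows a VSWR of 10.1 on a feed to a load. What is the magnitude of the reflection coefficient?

|Γ| ≈ 0.82

|Γ| = (S − 1)/(S + 1) = (10.1 − 1)/(10.1 + 1) = 9.1/11.1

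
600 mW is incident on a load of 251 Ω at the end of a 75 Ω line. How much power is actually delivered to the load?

P_delivered ≈ 425 mW

Γ = (251 − 75)/(251 + 75) = 0.54
|Γ|² = 0.291
P_refl = |Γ|²·P_inc = 175 mW, P_del = (1 − |Γ|²)·P_inc = 425 mW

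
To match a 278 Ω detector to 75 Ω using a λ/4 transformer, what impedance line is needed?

Z_qwt ≈ 144 Ω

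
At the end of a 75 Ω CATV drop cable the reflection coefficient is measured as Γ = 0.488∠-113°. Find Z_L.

Z_L = Z_0·(1 + Γ)/(1 − Γ) = 75·(0.809 − j0.449)/(1.19 + j0.449)

Z_L ≈ 35.3 − j41.6 Ω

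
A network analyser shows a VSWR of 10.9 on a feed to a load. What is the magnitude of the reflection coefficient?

|Γ| = (S − 1)/(S + 1) = (10.9 − 1)/(10.9 + 1) = 9.9/11.9

|Γ| ≈ 0.832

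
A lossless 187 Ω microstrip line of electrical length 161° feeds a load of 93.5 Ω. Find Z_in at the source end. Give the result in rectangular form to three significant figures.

Z_in ≈ 102 − j46.9 Ω

tan(βl) = tan(161°) = -0.344
Z_in = Z_0·(Z_L + jZ_0·tanβl)/(Z_0 + jZ_L·tanβl)
     = 187·(93.5 − j64.4)/(187 − j32.2)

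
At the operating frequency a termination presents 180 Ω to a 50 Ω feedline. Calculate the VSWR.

VSWR ≈ 3.6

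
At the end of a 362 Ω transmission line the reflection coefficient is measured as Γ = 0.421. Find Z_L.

Z_L ≈ 888 Ω

Z_L = Z_0·(1 + Γ)/(1 − Γ) = 362·(1.42)/(0.579)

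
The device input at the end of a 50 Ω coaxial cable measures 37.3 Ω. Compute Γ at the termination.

Γ = -0.145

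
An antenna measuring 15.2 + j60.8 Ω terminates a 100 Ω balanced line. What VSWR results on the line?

VSWR ≈ 9.05

Γ = (Z_L − Z_0)/(Z_L + Z_0) = (-84.8 + j60.8)/(115.2 + j60.8)
|Γ| = 104/130 = 0.801
VSWR = (1 + |Γ|)/(1 − |Γ|) = 1.8/0.199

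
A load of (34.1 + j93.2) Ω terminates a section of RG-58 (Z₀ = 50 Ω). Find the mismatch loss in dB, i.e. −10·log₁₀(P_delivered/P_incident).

Γ = (-15.9 + j93.2)/(84.1 + j93.2), |Γ| = 0.753
|Γ|² = 0.567, so P_del/P_inc = 1 − |Γ|² = 0.433
ML = −10·log₁₀(1 − |Γ|²)

mismatch loss ≈ 3.64 dB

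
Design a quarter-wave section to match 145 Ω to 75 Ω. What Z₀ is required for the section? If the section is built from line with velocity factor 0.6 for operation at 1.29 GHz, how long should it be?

Z_qwt = √(Z_0·R_L) = √(75 × 145) = √10880
λ = 0.6·c/f = 0.14 m, so l = λ/4 = 0.0349 m

Z_qwt ≈ 104 Ω; length ≈ 3.49 cm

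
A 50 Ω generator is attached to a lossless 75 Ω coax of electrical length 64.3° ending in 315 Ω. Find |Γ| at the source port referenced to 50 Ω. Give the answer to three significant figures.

|Γ| ≈ 0.555

tan(βl) = 2.08
Z_in = Z_0·(Z_L + jZ_0·tanβl)/(Z_0 + jZ_L·tanβl) = 21.7 − j33.6 Ω
Γ_s = (Z_in − Z_s)/(Z_in + Z_s) = (-28.3 − j33.6)/(71.7 − j33.6), |Γ_s| = 0.555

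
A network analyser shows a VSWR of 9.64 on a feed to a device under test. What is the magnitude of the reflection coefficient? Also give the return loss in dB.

|Γ| ≈ 0.812; return loss ≈ 1.81 dB

|Γ| = (S − 1)/(S + 1) = (9.64 − 1)/(9.64 + 1) = 8.64/10.6
RL = −20·log₁₀|Γ| = −20·log₁₀(0.812)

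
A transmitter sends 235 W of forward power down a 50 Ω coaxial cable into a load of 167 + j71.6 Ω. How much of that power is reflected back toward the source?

|Γ| = |(117 + j71.6)/(217 + j71.6)| = 0.6
|Γ|² = 0.36
P_refl = |Γ|²·P_inc = 84.7 W, P_del = (1 − |Γ|²)·P_inc = 150 W

P_reflected ≈ 84.7 W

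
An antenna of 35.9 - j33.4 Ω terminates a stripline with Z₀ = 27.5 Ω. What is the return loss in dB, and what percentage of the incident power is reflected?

RL ≈ 6.36 dB; 23.1% of incident power reflected

Γ = (8.4 − j33.4)/(63.4 − j33.4), |Γ| = 0.481
RL = −20·log₁₀(0.481) = 6.36 dB
P_refl/P_inc = |Γ|² = 0.231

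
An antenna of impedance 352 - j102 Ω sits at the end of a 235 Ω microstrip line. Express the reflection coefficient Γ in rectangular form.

Γ ≈ 0.223 − j0.135

Γ = (Z_L − Z_0)/(Z_L + Z_0) = (117 − j102)/(587 − j102)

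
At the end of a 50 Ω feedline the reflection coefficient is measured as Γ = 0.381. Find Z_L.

Z_L = Z_0·(1 + Γ)/(1 − Γ) = 50·(1.38)/(0.619)

Z_L ≈ 112 Ω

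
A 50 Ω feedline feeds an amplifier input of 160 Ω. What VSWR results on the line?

For a purely resistive load, VSWR = R_L/Z_0 or Z_0/R_L (whichever > 1) = 160/50

VSWR ≈ 3.2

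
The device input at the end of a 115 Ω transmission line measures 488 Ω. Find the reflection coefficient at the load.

Γ = 0.619

Γ = (Z_L − Z_0)/(Z_L + Z_0) = (488 − 115)/(488 + 115) = 373/603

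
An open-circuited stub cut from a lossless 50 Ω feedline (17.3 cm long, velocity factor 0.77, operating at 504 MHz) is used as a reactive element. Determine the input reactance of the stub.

λ = v/f = 0.77·c / 504 MHz = 0.458 m
βl = 2π·l/λ = 2π × 0.377 = 136°
tan(βl) = -0.97
For an open-circuited stub, Z_in = −jZ_0·cot(βl) = −jZ_0/tan(βl)

X_in ≈ 51.6 Ω (inductive)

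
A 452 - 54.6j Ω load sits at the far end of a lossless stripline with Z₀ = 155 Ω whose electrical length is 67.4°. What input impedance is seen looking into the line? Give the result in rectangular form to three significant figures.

Z_in ≈ 58.3 − j49.2 Ω

tan(βl) = tan(67.4°) = 2.4
Z_in = Z_0·(Z_L + jZ_0·tanβl)/(Z_0 + jZ_L·tanβl)
     = 155·(452 + j318)/(286 + j1090)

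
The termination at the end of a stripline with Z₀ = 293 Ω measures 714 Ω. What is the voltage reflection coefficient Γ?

Γ = (Z_L − Z_0)/(Z_L + Z_0) = (714 − 293)/(714 + 293) = 421/1007

Γ = 0.418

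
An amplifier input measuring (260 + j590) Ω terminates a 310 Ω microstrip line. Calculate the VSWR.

VSWR ≈ 6.19

Γ = (Z_L − Z_0)/(Z_L + Z_0) = (-50 + j590)/(570 + j590)
|Γ| = 592/820 = 0.722
VSWR = (1 + |Γ|)/(1 − |Γ|) = 1.72/0.278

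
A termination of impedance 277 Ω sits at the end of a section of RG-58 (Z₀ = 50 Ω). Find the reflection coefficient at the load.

Γ = 0.694

Γ = (Z_L − Z_0)/(Z_L + Z_0) = (277 − 50)/(277 + 50) = 227/327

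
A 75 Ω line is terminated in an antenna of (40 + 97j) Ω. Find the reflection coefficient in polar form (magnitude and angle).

Γ = (Z_L − Z_0)/(Z_L + Z_0) = (-35 + j97)/(115 + j97)
|Γ| = 103/150 = 0.685

Γ ≈ 0.685 ∠ 69.7°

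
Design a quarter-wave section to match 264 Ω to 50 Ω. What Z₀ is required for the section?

Z_qwt ≈ 115 Ω

Z_qwt = √(Z_0·R_L) = √(50 × 264) = √13200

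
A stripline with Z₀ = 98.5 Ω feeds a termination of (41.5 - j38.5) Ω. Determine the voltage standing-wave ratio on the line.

Γ = (Z_L − Z_0)/(Z_L + Z_0) = (-57 − j38.5)/(140 − j38.5)
|Γ| = 68.8/145 = 0.474
VSWR = (1 + |Γ|)/(1 − |Γ|) = 1.47/0.526

VSWR ≈ 2.8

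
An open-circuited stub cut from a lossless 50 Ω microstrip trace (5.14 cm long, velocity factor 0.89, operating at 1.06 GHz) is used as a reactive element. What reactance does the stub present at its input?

X_in ≈ -14.8 Ω (capacitive)

λ = v/f = 0.89·c / 1.06 GHz = 0.252 m
βl = 2π·l/λ = 2π × 0.204 = 73.5°
tan(βl) = 3.37
For an open-circuited stub, Z_in = −jZ_0·cot(βl) = −jZ_0/tan(βl)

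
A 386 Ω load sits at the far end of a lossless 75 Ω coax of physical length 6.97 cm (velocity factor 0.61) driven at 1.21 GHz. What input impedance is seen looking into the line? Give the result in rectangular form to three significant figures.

Z_in ≈ 154 + j180 Ω

λ = v/f = 0.61·c / 1.21 GHz = 0.151 m
βl = 2π·l/λ = 2π × 0.461 = 166°
tan(βl) = tan(166°) = -0.251
Z_in = Z_0·(Z_L + jZ_0·tanβl)/(Z_0 + jZ_L·tanβl)
     = 75·(386 − j18.8)/(75 − j96.9)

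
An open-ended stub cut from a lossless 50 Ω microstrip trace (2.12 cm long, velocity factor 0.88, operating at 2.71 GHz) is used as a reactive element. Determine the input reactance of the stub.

X_in ≈ -10.3 Ω (capacitive)

λ = v/f = 0.88·c / 2.71 GHz = 0.0974 m
βl = 2π·l/λ = 2π × 0.218 = 78.3°
tan(βl) = 4.85
For an open-ended stub, Z_in = −jZ_0·cot(βl) = −jZ_0/tan(βl)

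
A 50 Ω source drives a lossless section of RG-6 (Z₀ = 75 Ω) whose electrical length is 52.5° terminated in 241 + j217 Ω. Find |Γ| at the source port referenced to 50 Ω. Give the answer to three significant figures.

tan(βl) = 1.3
Z_in = Z_0·(Z_L + jZ_0·tanβl)/(Z_0 + jZ_L·tanβl) = 25.8 − j74.6 Ω
Γ_s = (Z_in − Z_s)/(Z_in + Z_s) = (-24.2 − j74.6)/(75.8 − j74.6), |Γ_s| = 0.738

|Γ| ≈ 0.738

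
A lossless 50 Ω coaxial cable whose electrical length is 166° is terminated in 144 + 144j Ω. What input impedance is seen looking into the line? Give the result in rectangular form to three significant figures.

Z_in ≈ 44.1 + j95 Ω

tan(βl) = tan(166°) = -0.249
Z_in = Z_0·(Z_L + jZ_0·tanβl)/(Z_0 + jZ_L·tanβl)
     = 50·(144 + j132)/(85.9 − j35.9)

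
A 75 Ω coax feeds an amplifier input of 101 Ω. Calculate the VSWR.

Γ = (101 − 75)/(101 + 75) = 0.148
VSWR = (1 + 0.148)/(1 − 0.148)

VSWR ≈ 1.35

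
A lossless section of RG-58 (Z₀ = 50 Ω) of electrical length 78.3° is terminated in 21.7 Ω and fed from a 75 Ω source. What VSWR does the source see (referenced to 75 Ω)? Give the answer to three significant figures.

VSWR ≈ 1.64

tan(βl) = 4.83
Z_in = Z_0·(Z_L + jZ_0·tanβl)/(Z_0 + jZ_L·tanβl) = 97.9 + j36.3 Ω
Γ_s = (Z_in − Z_s)/(Z_in + Z_s) = (22.9 + j36.3)/(173 + j36.3), |Γ_s| = 0.243
VSWR = (1 + |Γ_s|)/(1 − |Γ_s|)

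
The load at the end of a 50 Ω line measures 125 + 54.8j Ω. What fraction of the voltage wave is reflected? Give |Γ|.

|Γ| ≈ 0.507

Γ = (Z_L − Z_0)/(Z_L + Z_0) = (75 + j54.8)/(175 + j54.8)
|Γ| = 92.9/183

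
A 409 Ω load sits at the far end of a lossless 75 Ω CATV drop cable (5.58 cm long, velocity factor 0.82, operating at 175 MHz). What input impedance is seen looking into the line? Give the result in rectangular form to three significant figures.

Z_in ≈ 149 − j187 Ω

λ = v/f = 0.82·c / 175 MHz = 1.41 m
βl = 2π·l/λ = 2π × 0.0397 = 14.3°
tan(βl) = tan(14.3°) = 0.255
Z_in = Z_0·(Z_L + jZ_0·tanβl)/(Z_0 + jZ_L·tanβl)
     = 75·(409 + j19.1)/(75 + j104)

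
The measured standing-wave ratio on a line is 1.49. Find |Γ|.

|Γ| ≈ 0.197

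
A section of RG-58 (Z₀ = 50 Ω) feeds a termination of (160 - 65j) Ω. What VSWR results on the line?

VSWR ≈ 3.78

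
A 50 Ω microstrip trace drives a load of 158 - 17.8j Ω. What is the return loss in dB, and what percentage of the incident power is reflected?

RL ≈ 5.61 dB; 27.5% of incident power reflected

Γ = (108 − j17.8)/(208 − j17.8), |Γ| = 0.524
RL = −20·log₁₀(0.524) = 5.61 dB
P_refl/P_inc = |Γ|² = 0.275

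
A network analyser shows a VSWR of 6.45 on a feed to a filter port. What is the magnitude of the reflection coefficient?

|Γ| ≈ 0.732

|Γ| = (S − 1)/(S + 1) = (6.45 − 1)/(6.45 + 1) = 5.45/7.45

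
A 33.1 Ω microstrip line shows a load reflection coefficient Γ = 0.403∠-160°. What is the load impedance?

Z_L = Z_0·(1 + Γ)/(1 − Γ) = 33.1·(0.621 − j0.138)/(1.38 + j0.138)

Z_L ≈ 14.4 − j4.75 Ω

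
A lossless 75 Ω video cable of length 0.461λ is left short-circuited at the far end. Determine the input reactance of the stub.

X_in ≈ -18.8 Ω (capacitive)

βl = 2π × 0.461 = 166°
tan(βl) = -0.25
For a short-circuited stub, Z_in = jZ_0·tan(βl)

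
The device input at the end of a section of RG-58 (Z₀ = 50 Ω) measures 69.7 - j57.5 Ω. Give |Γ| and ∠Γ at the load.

Γ ≈ 0.458 ∠ -45.4°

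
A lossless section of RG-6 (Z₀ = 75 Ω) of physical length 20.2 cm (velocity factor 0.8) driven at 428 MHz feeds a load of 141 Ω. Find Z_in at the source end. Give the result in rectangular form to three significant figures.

λ = v/f = 0.8·c / 428 MHz = 0.561 m
βl = 2π·l/λ = 2π × 0.36 = 130°
tan(βl) = tan(130°) = -1.21
Z_in = Z_0·(Z_L + jZ_0·tanβl)/(Z_0 + jZ_L·tanβl)
     = 75·(141 − j90.4)/(75 − j170)

Z_in ≈ 56.4 + j37.3 Ω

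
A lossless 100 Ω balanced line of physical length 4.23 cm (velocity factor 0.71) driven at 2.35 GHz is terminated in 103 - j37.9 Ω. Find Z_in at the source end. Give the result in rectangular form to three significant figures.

Z_in ≈ 120 − j35.6 Ω

λ = v/f = 0.71·c / 2.35 GHz = 0.0906 m
βl = 2π·l/λ = 2π × 0.467 = 168°
tan(βl) = tan(168°) = -0.212
Z_in = Z_0·(Z_L + jZ_0·tanβl)/(Z_0 + jZ_L·tanβl)
     = 100·(103 − j59.1)/(91.9 − j21.9)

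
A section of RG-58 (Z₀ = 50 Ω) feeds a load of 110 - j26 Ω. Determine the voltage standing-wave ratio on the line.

Γ = (Z_L − Z_0)/(Z_L + Z_0) = (60 − j26)/(160 − j26)
|Γ| = 65.4/162 = 0.403
VSWR = (1 + |Γ|)/(1 − |Γ|) = 1.4/0.597

VSWR ≈ 2.35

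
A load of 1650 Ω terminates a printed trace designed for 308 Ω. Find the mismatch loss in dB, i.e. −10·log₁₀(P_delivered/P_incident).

mismatch loss ≈ 2.76 dB

Γ = (1650 − 308)/(1650 + 308) = 0.685
|Γ|² = 0.47, so P_del/P_inc = 1 − |Γ|² = 0.53
ML = −10·log₁₀(1 − |Γ|²)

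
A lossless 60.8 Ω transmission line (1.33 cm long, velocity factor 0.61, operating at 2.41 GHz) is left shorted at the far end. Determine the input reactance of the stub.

X_in ≈ 120 Ω (inductive)

λ = v/f = 0.61·c / 2.41 GHz = 0.0759 m
βl = 2π·l/λ = 2π × 0.175 = 63.1°
tan(βl) = 1.97
For a shorted stub, Z_in = jZ_0·tan(βl)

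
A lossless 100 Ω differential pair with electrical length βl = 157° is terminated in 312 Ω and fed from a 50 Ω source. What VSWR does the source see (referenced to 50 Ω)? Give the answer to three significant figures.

tan(βl) = -0.424
Z_in = Z_0·(Z_L + jZ_0·tanβl)/(Z_0 + jZ_L·tanβl) = 134 + j135 Ω
Γ_s = (Z_in − Z_s)/(Z_in + Z_s) = (83.7 + j135)/(184 + j135), |Γ_s| = 0.696
VSWR = (1 + |Γ_s|)/(1 − |Γ_s|)

VSWR ≈ 5.58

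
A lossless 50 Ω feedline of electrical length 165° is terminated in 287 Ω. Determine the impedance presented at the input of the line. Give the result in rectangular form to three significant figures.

tan(βl) = tan(165°) = -0.268
Z_in = Z_0·(Z_L + jZ_0·tanβl)/(Z_0 + jZ_L·tanβl)
     = 50·(287 − j13.4)/(50 − j76.9)

Z_in ≈ 91.4 + j127 Ω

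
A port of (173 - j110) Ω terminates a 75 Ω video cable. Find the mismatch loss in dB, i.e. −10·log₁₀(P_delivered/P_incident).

Γ = (98 − j110)/(248 − j110), |Γ| = 0.543
|Γ|² = 0.295, so P_del/P_inc = 1 − |Γ|² = 0.705
ML = −10·log₁₀(1 − |Γ|²)

mismatch loss ≈ 1.52 dB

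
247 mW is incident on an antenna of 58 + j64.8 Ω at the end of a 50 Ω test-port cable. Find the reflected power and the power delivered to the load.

P_reflected ≈ 66.4 mW; P_delivered ≈ 181 mW

|Γ| = |(8 + j64.8)/(108 + j64.8)| = 0.518
|Γ|² = 0.269
P_refl = |Γ|²·P_inc = 66.4 mW, P_del = (1 − |Γ|²)·P_inc = 181 mW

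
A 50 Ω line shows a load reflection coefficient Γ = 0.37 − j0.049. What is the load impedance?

Z_L ≈ 108 − j12.3 Ω

Z_L = Z_0·(1 + Γ)/(1 − Γ) = 50·(1.37 − j0.049)/(0.63 + j0.049)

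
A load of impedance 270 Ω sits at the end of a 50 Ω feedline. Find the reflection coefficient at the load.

Γ = (Z_L − Z_0)/(Z_L + Z_0) = (270 − 50)/(270 + 50) = 220/320

Γ = 0.688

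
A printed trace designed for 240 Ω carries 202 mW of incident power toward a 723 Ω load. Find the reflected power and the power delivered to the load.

Γ = (723 − 240)/(723 + 240) = 0.502
|Γ|² = 0.252
P_refl = |Γ|²·P_inc = 50.8 mW, P_del = (1 − |Γ|²)·P_inc = 151 mW

P_reflected ≈ 50.8 mW; P_delivered ≈ 151 mW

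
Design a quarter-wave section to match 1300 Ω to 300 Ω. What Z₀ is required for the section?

Z_qwt = √(Z_0·R_L) = √(300 × 1300) = √390000

Z_qwt ≈ 624 Ω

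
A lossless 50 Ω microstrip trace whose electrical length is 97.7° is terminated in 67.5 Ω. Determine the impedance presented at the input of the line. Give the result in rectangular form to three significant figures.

Z_in ≈ 37.3 + j3.02 Ω

tan(βl) = tan(97.7°) = -7.4
Z_in = Z_0·(Z_L + jZ_0·tanβl)/(Z_0 + jZ_L·tanβl)
     = 50·(67.5 − j370)/(50 − j499)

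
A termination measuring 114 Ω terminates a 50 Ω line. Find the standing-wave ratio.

VSWR ≈ 2.28

For a purely resistive load, VSWR = R_L/Z_0 or Z_0/R_L (whichever > 1) = 114/50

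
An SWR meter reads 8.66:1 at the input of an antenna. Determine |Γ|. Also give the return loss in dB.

|Γ| ≈ 0.793; return loss ≈ 2.01 dB

|Γ| = (S − 1)/(S + 1) = (8.66 − 1)/(8.66 + 1) = 7.66/9.66
RL = −20·log₁₀|Γ| = −20·log₁₀(0.793)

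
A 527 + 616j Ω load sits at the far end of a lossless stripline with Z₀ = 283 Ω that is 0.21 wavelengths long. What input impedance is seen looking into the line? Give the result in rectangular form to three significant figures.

βl = 2π × 0.21 = 75.6°
tan(βl) = tan(75.6°) = 3.89
Z_in = Z_0·(Z_L + jZ_0·tanβl)/(Z_0 + jZ_L·tanβl)
     = 283·(527 + j1720)/(-2120 + j2050)

Z_in ≈ 78.5 − j154 Ω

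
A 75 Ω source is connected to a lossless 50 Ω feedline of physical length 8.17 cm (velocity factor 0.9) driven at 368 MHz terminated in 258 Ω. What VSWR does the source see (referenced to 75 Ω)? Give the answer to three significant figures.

λ = v/f = 0.9·c / 368 MHz = 0.734 m
βl = 2π·l/λ = 2π × 0.111 = 40.1°
tan(βl) = 0.842
Z_in = Z_0·(Z_L + jZ_0·tanβl)/(Z_0 + jZ_L·tanβl) = 22.2 − j54.3 Ω
Γ_s = (Z_in − Z_s)/(Z_in + Z_s) = (-52.8 − j54.3)/(97.2 − j54.3), |Γ_s| = 0.68
VSWR = (1 + |Γ_s|)/(1 − |Γ_s|)

VSWR ≈ 5.26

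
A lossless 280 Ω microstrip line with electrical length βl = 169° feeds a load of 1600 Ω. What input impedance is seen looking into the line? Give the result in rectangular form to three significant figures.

Z_in ≈ 743 + j771 Ω

tan(βl) = tan(169°) = -0.194
Z_in = Z_0·(Z_L + jZ_0·tanβl)/(Z_0 + jZ_L·tanβl)
     = 280·(1600 − j54.4)/(280 − j311)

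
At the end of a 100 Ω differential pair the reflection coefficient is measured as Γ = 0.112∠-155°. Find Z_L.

Z_L ≈ 81.2 − j7.79 Ω

Z_L = Z_0·(1 + Γ)/(1 − Γ) = 100·(0.898 − j0.0473)/(1.1 + j0.0473)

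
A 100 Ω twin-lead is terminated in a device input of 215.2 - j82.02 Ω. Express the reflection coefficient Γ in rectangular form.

Γ = (Z_L − Z_0)/(Z_L + Z_0) = (115.2 − j82.02)/(315.2 − j82.02)

Γ ≈ 0.406 − j0.155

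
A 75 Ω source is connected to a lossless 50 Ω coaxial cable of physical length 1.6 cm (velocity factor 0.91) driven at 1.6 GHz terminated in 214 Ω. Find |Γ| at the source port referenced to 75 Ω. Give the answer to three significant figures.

|Γ| ≈ 0.6

λ = v/f = 0.91·c / 1.6 GHz = 0.171 m
βl = 2π·l/λ = 2π × 0.0938 = 33.8°
tan(βl) = 0.668
Z_in = Z_0·(Z_L + jZ_0·tanβl)/(Z_0 + jZ_L·tanβl) = 33.7 − j63 Ω
Γ_s = (Z_in − Z_s)/(Z_in + Z_s) = (-41.3 − j63)/(109 − j63), |Γ_s| = 0.6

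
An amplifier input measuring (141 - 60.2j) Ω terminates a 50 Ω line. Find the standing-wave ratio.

VSWR ≈ 3.39

Γ = (Z_L − Z_0)/(Z_L + Z_0) = (91 − j60.2)/(191 − j60.2)
|Γ| = 109/200 = 0.545
VSWR = (1 + |Γ|)/(1 − |Γ|) = 1.54/0.455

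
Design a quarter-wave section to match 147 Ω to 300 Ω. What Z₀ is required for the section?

Z_qwt ≈ 210 Ω

Z_qwt = √(Z_0·R_L) = √(300 × 147) = √44100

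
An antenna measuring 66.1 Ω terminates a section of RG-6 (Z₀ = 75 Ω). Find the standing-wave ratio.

For a purely resistive load, VSWR = R_L/Z_0 or Z_0/R_L (whichever > 1) = 75/66.1

VSWR ≈ 1.13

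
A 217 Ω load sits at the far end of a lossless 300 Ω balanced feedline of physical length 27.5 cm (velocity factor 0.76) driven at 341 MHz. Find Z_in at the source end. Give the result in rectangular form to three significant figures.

Z_in ≈ 250 − j74.1 Ω

λ = v/f = 0.76·c / 341 MHz = 0.669 m
βl = 2π·l/λ = 2π × 0.411 = 148°
tan(βl) = tan(148°) = -0.623
Z_in = Z_0·(Z_L + jZ_0·tanβl)/(Z_0 + jZ_L·tanβl)
     = 300·(217 − j187)/(300 − j135)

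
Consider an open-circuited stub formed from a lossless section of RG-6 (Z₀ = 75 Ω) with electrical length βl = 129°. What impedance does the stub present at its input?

tan(βl) = -1.23
For an open-circuited stub, Z_in = −jZ_0·cot(βl) = −jZ_0/tan(βl)

Z_in ≈ +j60.7 Ω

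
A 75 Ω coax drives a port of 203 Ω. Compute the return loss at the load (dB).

RL ≈ 6.74 dB

Γ = (203 − 75)/(203 + 75) = 0.46
RL = −20·log₁₀|Γ| = −20·log₁₀(0.46)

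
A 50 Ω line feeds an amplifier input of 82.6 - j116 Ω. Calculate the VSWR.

VSWR ≈ 5.33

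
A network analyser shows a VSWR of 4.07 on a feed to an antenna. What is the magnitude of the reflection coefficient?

|Γ| ≈ 0.606

|Γ| = (S − 1)/(S + 1) = (4.07 − 1)/(4.07 + 1) = 3.07/5.07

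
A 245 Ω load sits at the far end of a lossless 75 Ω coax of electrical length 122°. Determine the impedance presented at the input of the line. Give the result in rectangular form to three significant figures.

tan(βl) = tan(122°) = -1.6
Z_in = Z_0·(Z_L + jZ_0·tanβl)/(Z_0 + jZ_L·tanβl)
     = 75·(245 − j120)/(75 − j392)

Z_in ≈ 30.8 + j41 Ω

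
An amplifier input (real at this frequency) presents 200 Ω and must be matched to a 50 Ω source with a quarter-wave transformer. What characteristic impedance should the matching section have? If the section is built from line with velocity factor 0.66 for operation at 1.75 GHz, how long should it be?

Z_qwt ≈ 100 Ω; length ≈ 2.83 cm

Z_qwt = √(Z_0·R_L) = √(50 × 200) = √10000
λ = 0.66·c/f = 0.113 m, so l = λ/4 = 0.0283 m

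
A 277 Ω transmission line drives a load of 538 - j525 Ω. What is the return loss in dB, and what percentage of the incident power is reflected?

Γ = (261 − j525)/(815 − j525), |Γ| = 0.605
RL = −20·log₁₀(0.605) = 4.37 dB
P_refl/P_inc = |Γ|² = 0.366

RL ≈ 4.37 dB; 36.6% of incident power reflected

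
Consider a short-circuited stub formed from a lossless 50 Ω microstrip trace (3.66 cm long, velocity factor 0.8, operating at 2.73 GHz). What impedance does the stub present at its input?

λ = v/f = 0.8·c / 2.73 GHz = 0.0879 m
βl = 2π·l/λ = 2π × 0.416 = 150°
tan(βl) = -0.58
For a short-circuited stub, Z_in = jZ_0·tan(βl)

Z_in ≈ −j29 Ω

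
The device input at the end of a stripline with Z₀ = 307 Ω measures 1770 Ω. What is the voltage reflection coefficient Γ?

Γ = 0.704

Γ = (Z_L − Z_0)/(Z_L + Z_0) = (1770 − 307)/(1770 + 307) = 1463/2077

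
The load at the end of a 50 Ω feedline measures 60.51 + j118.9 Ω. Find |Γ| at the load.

|Γ| ≈ 0.735

Γ = (Z_L − Z_0)/(Z_L + Z_0) = (10.51 + j118.9)/(110.5 + j118.9)
|Γ| = 119/162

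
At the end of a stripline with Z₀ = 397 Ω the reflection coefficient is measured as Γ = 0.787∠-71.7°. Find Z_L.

Z_L ≈ 134 − j527 Ω

Z_L = Z_0·(1 + Γ)/(1 − Γ) = 397·(1.25 − j0.747)/(0.753 + j0.747)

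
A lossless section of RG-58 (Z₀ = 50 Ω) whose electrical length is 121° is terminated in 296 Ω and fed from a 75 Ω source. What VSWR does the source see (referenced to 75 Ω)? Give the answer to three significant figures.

tan(βl) = -1.66
Z_in = Z_0·(Z_L + jZ_0·tanβl)/(Z_0 + jZ_L·tanβl) = 11.4 + j28.9 Ω
Γ_s = (Z_in − Z_s)/(Z_in + Z_s) = (-63.6 + j28.9)/(86.4 + j28.9), |Γ_s| = 0.767
VSWR = (1 + |Γ_s|)/(1 − |Γ_s|)

VSWR ≈ 7.59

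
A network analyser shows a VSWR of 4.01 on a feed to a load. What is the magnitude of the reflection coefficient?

|Γ| = (S − 1)/(S + 1) = (4.01 − 1)/(4.01 + 1) = 3.01/5.01

|Γ| ≈ 0.601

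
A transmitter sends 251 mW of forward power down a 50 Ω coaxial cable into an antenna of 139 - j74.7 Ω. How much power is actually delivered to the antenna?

P_delivered ≈ 169 mW

|Γ| = |(89 − j74.7)/(189 − j74.7)| = 0.572
|Γ|² = 0.327
P_refl = |Γ|²·P_inc = 82.1 mW, P_del = (1 − |Γ|²)·P_inc = 169 mW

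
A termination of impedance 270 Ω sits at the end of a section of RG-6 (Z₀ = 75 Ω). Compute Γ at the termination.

Γ = (Z_L − Z_0)/(Z_L + Z_0) = (270 − 75)/(270 + 75) = 195/345

Γ = 0.565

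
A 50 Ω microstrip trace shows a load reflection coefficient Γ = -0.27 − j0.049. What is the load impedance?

Z_L ≈ 28.6 − j3.03 Ω

Z_L = Z_0·(1 + Γ)/(1 − Γ) = 50·(0.73 − j0.049)/(1.27 + j0.049)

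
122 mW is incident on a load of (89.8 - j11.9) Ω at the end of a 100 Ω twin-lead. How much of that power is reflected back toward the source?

|Γ| = |(-10.2 − j11.9)/(189.8 − j11.9)| = 0.0824
|Γ|² = 0.00679
P_refl = |Γ|²·P_inc = 0.829 mW, P_del = (1 − |Γ|²)·P_inc = 121 mW

P_reflected ≈ 0.829 mW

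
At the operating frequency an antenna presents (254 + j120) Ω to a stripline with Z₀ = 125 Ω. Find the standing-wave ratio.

VSWR ≈ 2.59

Γ = (Z_L − Z_0)/(Z_L + Z_0) = (129 + j120)/(379 + j120)
|Γ| = 176/398 = 0.443
VSWR = (1 + |Γ|)/(1 − |Γ|) = 1.44/0.557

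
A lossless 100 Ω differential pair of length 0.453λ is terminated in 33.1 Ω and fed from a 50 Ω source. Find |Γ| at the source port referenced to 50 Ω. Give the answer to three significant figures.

|Γ| ≈ 0.338

βl = 2π × 0.453 = 163°
tan(βl) = -0.304
Z_in = Z_0·(Z_L + jZ_0·tanβl)/(Z_0 + jZ_L·tanβl) = 35.8 − j26.8 Ω
Γ_s = (Z_in − Z_s)/(Z_in + Z_s) = (-14.2 − j26.8)/(85.8 − j26.8), |Γ_s| = 0.338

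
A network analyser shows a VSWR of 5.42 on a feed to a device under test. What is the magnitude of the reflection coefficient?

|Γ| ≈ 0.688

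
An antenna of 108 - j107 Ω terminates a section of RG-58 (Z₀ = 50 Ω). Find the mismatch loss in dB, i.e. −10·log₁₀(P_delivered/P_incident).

Γ = (58 − j107)/(158 − j107), |Γ| = 0.638
|Γ|² = 0.407, so P_del/P_inc = 1 − |Γ|² = 0.593
ML = −10·log₁₀(1 − |Γ|²)

mismatch loss ≈ 2.27 dB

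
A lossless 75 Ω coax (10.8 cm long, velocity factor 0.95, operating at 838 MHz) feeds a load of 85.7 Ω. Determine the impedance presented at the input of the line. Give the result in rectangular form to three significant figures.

λ = v/f = 0.95·c / 838 MHz = 0.34 m
βl = 2π·l/λ = 2π × 0.318 = 114°
tan(βl) = tan(114°) = -2.21
Z_in = Z_0·(Z_L + jZ_0·tanβl)/(Z_0 + jZ_L·tanβl)
     = 75·(85.7 − j166)/(75 − j190)

Z_in ≈ 68.4 + j6.86 Ω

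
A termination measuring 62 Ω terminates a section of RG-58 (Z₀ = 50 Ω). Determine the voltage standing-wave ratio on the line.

For a purely resistive load, VSWR = R_L/Z_0 or Z_0/R_L (whichever > 1) = 62/50

VSWR ≈ 1.24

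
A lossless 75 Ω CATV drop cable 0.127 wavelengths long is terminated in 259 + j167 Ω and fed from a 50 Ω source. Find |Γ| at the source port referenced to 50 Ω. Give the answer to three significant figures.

|Γ| ≈ 0.711

βl = 2π × 0.127 = 45.7°
tan(βl) = 1.03
Z_in = Z_0·(Z_L + jZ_0·tanβl)/(Z_0 + jZ_L·tanβl) = 37.5 − j86.7 Ω
Γ_s = (Z_in − Z_s)/(Z_in + Z_s) = (-12.5 − j86.7)/(87.5 − j86.7), |Γ_s| = 0.711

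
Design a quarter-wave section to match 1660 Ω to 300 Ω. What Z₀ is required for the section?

Z_qwt ≈ 706 Ω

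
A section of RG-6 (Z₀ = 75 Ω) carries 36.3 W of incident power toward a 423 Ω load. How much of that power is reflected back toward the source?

Γ = (423 − 75)/(423 + 75) = 0.699
|Γ|² = 0.488
P_refl = |Γ|²·P_inc = 17.7 W, P_del = (1 − |Γ|²)·P_inc = 18.6 W

P_reflected ≈ 17.7 W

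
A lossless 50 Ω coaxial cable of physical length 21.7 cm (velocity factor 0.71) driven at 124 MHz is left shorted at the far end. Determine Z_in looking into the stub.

Z_in ≈ +j50.8 Ω

λ = v/f = 0.71·c / 124 MHz = 1.72 m
βl = 2π·l/λ = 2π × 0.126 = 45.5°
tan(βl) = 1.02
For a shorted stub, Z_in = jZ_0·tan(βl)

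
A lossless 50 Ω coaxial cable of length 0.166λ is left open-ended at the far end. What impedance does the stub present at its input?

Z_in ≈ −j29.1 Ω

βl = 2π × 0.166 = 59.8°
tan(βl) = 1.72
For an open-ended stub, Z_in = −jZ_0·cot(βl) = −jZ_0/tan(βl)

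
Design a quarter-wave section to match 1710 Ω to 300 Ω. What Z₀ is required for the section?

Z_qwt ≈ 716 Ω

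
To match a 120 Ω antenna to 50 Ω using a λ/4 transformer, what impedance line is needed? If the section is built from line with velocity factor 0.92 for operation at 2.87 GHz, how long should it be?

Z_qwt = √(Z_0·R_L) = √(50 × 120) = √6000
λ = 0.92·c/f = 0.0962 m, so l = λ/4 = 0.024 m

Z_qwt ≈ 77.5 Ω; length ≈ 2.4 cm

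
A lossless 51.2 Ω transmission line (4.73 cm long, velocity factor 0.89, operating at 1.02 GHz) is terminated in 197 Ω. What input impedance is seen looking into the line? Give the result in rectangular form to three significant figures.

λ = v/f = 0.89·c / 1.02 GHz = 0.262 m
βl = 2π·l/λ = 2π × 0.181 = 65.1°
tan(βl) = tan(65.1°) = 2.15
Z_in = Z_0·(Z_L + jZ_0·tanβl)/(Z_0 + jZ_L·tanβl)
     = 51.2·(197 + j110)/(51.2 + j423)

Z_in ≈ 16 − j21.9 Ω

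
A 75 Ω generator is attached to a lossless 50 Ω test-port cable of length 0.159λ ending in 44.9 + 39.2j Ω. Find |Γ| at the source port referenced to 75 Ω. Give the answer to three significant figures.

|Γ| ≈ 0.28

βl = 2π × 0.159 = 57.2°
tan(βl) = 1.55
Z_in = Z_0·(Z_L + jZ_0·tanβl)/(Z_0 + jZ_L·tanβl) = 76.9 − j44.2 Ω
Γ_s = (Z_in − Z_s)/(Z_in + Z_s) = (1.85 − j44.2)/(152 − j44.2), |Γ_s| = 0.28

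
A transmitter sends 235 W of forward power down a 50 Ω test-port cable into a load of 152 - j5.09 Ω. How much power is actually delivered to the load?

P_delivered ≈ 175 W

|Γ| = |(102 − j5.09)/(202 − j5.09)| = 0.505
|Γ|² = 0.255
P_refl = |Γ|²·P_inc = 60 W, P_del = (1 − |Γ|²)·P_inc = 175 W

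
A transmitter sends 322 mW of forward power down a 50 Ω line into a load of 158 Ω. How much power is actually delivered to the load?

Γ = (158 − 50)/(158 + 50) = 0.519
|Γ|² = 0.27
P_refl = |Γ|²·P_inc = 86.8 mW, P_del = (1 − |Γ|²)·P_inc = 235 mW

P_delivered ≈ 235 mW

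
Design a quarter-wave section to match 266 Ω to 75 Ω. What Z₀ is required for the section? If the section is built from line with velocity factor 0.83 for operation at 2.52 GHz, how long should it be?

Z_qwt ≈ 141 Ω; length ≈ 2.47 cm

Z_qwt = √(Z_0·R_L) = √(75 × 266) = √19950
λ = 0.83·c/f = 0.0988 m, so l = λ/4 = 0.0247 m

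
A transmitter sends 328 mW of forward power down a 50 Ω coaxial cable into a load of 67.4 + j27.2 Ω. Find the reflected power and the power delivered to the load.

|Γ| = |(17.4 + j27.2)/(117.4 + j27.2)| = 0.268
|Γ|² = 0.0718
P_refl = |Γ|²·P_inc = 23.5 mW, P_del = (1 − |Γ|²)·P_inc = 304 mW

P_reflected ≈ 23.5 mW; P_delivered ≈ 304 mW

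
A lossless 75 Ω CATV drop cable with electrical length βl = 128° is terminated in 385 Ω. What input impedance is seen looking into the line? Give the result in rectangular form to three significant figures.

tan(βl) = tan(128°) = -1.28
Z_in = Z_0·(Z_L + jZ_0·tanβl)/(Z_0 + jZ_L·tanβl)
     = 75·(385 − j96)/(75 − j493)

Z_in ≈ 23 + j55.1 Ω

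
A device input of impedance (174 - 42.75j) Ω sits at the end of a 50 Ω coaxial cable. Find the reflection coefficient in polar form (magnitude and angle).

Γ = (Z_L − Z_0)/(Z_L + Z_0) = (124 − j42.75)/(224 − j42.75)
|Γ| = 131/228 = 0.575

Γ ≈ 0.575 ∠ -8.22°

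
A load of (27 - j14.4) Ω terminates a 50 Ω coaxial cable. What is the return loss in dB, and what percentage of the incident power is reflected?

Γ = (-23 − j14.4)/(77 − j14.4), |Γ| = 0.346
RL = −20·log₁₀(0.346) = 9.21 dB
P_refl/P_inc = |Γ|² = 0.12

RL ≈ 9.21 dB; 12% of incident power reflected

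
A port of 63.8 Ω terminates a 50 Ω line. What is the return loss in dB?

RL ≈ 18.3 dB

Γ = (63.8 − 50)/(63.8 + 50) = 0.121
RL = −20·log₁₀|Γ| = −20·log₁₀(0.121)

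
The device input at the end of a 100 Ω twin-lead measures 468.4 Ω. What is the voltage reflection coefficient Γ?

Γ = (Z_L − Z_0)/(Z_L + Z_0) = (468.4 − 100)/(468.4 + 100) = 368.4/568.4

Γ = 0.648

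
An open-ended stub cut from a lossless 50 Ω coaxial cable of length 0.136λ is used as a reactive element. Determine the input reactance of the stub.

X_in ≈ -43.5 Ω (capacitive)

βl = 2π × 0.136 = 49°
tan(βl) = 1.15
For an open-ended stub, Z_in = −jZ_0·cot(βl) = −jZ_0/tan(βl)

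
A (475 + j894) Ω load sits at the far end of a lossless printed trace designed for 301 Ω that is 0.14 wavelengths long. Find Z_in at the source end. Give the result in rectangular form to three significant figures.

βl = 2π × 0.14 = 50.4°
tan(βl) = tan(50.4°) = 1.21
Z_in = Z_0·(Z_L + jZ_0·tanβl)/(Z_0 + jZ_L·tanβl)
     = 301·(475 + j1260)/(-780 + j574)

Z_in ≈ 113 − j402 Ω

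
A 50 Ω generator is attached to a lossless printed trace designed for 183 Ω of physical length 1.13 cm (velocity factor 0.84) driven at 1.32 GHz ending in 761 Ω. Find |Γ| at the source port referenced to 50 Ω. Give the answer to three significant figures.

λ = v/f = 0.84·c / 1.32 GHz = 0.191 m
βl = 2π·l/λ = 2π × 0.0592 = 21.3°
tan(βl) = 0.39
Z_in = Z_0·(Z_L + jZ_0·tanβl)/(Z_0 + jZ_L·tanβl) = 241 − j320 Ω
Γ_s = (Z_in − Z_s)/(Z_in + Z_s) = (191 − j320)/(291 − j320), |Γ_s| = 0.862

|Γ| ≈ 0.862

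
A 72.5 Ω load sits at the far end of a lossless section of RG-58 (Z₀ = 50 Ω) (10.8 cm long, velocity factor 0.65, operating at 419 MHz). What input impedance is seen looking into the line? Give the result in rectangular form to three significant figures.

λ = v/f = 0.65·c / 419 MHz = 0.465 m
βl = 2π·l/λ = 2π × 0.232 = 83.5°
tan(βl) = tan(83.5°) = 8.83
Z_in = Z_0·(Z_L + jZ_0·tanβl)/(Z_0 + jZ_L·tanβl)
     = 50·(72.5 + j442)/(50 + j641)

Z_in ≈ 34.7 − j2.95 Ω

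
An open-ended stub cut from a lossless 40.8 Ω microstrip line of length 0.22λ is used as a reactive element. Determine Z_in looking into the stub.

Z_in ≈ −j7.78 Ω

βl = 2π × 0.22 = 79.2°
tan(βl) = 5.24
For an open-ended stub, Z_in = −jZ_0·cot(βl) = −jZ_0/tan(βl)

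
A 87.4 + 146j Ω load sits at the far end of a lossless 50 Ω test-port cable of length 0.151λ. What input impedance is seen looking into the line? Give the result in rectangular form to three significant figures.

βl = 2π × 0.151 = 54.4°
tan(βl) = tan(54.4°) = 1.39
Z_in = Z_0·(Z_L + jZ_0·tanβl)/(Z_0 + jZ_L·tanβl)
     = 50·(87.4 + j216)/(-154 + j122)

Z_in ≈ 16.7 − j56.9 Ω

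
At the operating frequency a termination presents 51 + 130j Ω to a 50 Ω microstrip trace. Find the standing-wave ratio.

VSWR ≈ 8.51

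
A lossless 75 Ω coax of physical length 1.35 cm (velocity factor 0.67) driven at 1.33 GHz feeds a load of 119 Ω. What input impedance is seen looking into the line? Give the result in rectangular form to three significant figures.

Z_in ≈ 83.2 − j35.9 Ω

λ = v/f = 0.67·c / 1.33 GHz = 0.151 m
βl = 2π·l/λ = 2π × 0.0893 = 32.2°
tan(βl) = tan(32.2°) = 0.629
Z_in = Z_0·(Z_L + jZ_0·tanβl)/(Z_0 + jZ_L·tanβl)
     = 75·(119 + j47.2)/(75 + j74.8)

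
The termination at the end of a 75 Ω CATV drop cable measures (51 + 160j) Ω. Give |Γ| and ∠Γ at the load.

Γ = (Z_L − Z_0)/(Z_L + Z_0) = (-24 + j160)/(126 + j160)
|Γ| = 162/204 = 0.794

Γ ≈ 0.794 ∠ 46.8°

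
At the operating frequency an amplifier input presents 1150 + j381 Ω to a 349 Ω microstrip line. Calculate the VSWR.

Γ = (Z_L − Z_0)/(Z_L + Z_0) = (801 + j381)/(1499 + j381)
|Γ| = 887/1550 = 0.573
VSWR = (1 + |Γ|)/(1 − |Γ|) = 1.57/0.427

VSWR ≈ 3.69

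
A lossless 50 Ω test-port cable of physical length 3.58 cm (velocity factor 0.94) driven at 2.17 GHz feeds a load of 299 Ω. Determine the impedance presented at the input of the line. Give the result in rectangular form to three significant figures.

λ = v/f = 0.94·c / 2.17 GHz = 0.13 m
βl = 2π·l/λ = 2π × 0.275 = 99.2°
tan(βl) = tan(99.2°) = -6.19
Z_in = Z_0·(Z_L + jZ_0·tanβl)/(Z_0 + jZ_L·tanβl)
     = 50·(299 − j310)/(50 − j1850)

Z_in ≈ 8.57 + j7.84 Ω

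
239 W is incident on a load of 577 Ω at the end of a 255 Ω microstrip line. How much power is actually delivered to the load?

Γ = (577 − 255)/(577 + 255) = 0.387
|Γ|² = 0.15
P_refl = |Γ|²·P_inc = 35.8 W, P_del = (1 − |Γ|²)·P_inc = 203 W

P_delivered ≈ 203 W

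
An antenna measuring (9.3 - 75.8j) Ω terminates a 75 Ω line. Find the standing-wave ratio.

VSWR ≈ 16.4

Γ = (Z_L − Z_0)/(Z_L + Z_0) = (-65.7 − j75.8)/(84.3 − j75.8)
|Γ| = 100/113 = 0.885
VSWR = (1 + |Γ|)/(1 − |Γ|) = 1.88/0.115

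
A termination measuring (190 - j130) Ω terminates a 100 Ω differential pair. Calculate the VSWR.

VSWR ≈ 2.98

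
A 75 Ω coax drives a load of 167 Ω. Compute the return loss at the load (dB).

Γ = (167 − 75)/(167 + 75) = 0.38
RL = −20·log₁₀|Γ| = −20·log₁₀(0.38)

RL ≈ 8.4 dB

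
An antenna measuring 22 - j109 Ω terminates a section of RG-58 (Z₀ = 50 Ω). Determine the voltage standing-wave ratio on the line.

VSWR ≈ 13.4

Γ = (Z_L − Z_0)/(Z_L + Z_0) = (-28 − j109)/(72 − j109)
|Γ| = 113/131 = 0.861
VSWR = (1 + |Γ|)/(1 − |Γ|) = 1.86/0.139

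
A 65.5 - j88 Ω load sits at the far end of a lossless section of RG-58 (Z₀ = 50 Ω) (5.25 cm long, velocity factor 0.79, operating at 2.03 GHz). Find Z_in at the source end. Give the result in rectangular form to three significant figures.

Z_in ≈ 199 − j44.6 Ω

λ = v/f = 0.79·c / 2.03 GHz = 0.117 m
βl = 2π·l/λ = 2π × 0.45 = 162°
tan(βl) = tan(162°) = -0.327
Z_in = Z_0·(Z_L + jZ_0·tanβl)/(Z_0 + jZ_L·tanβl)
     = 50·(65.5 − j104)/(21.2 − j21.4)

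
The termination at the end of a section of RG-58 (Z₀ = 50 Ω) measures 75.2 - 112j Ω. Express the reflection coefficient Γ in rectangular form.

Γ = (Z_L − Z_0)/(Z_L + Z_0) = (25.2 − j112)/(125.2 − j112)

Γ ≈ 0.556 − j0.397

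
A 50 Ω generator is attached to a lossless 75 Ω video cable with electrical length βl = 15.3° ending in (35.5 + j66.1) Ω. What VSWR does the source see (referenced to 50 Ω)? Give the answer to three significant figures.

VSWR ≈ 5.18

tan(βl) = 0.274
Z_in = Z_0·(Z_L + jZ_0·tanβl)/(Z_0 + jZ_L·tanβl) = 64.4 + j103 Ω
Γ_s = (Z_in − Z_s)/(Z_in + Z_s) = (14.4 + j103)/(114 + j103), |Γ_s| = 0.676
VSWR = (1 + |Γ_s|)/(1 − |Γ_s|)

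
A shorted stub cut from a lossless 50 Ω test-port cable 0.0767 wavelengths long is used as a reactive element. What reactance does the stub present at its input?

X_in ≈ 26.2 Ω (inductive)

βl = 2π × 0.0767 = 27.6°
tan(βl) = 0.523
For a shorted stub, Z_in = jZ_0·tan(βl)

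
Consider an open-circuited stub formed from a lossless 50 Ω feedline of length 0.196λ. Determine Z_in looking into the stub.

Z_in ≈ −j17.6 Ω

βl = 2π × 0.196 = 70.6°
tan(βl) = 2.83
For an open-circuited stub, Z_in = −jZ_0·cot(βl) = −jZ_0/tan(βl)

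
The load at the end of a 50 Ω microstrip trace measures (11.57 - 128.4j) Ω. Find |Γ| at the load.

|Γ| ≈ 0.941

Γ = (Z_L − Z_0)/(Z_L + Z_0) = (-38.43 − j128.4)/(61.57 − j128.4)
|Γ| = 134/142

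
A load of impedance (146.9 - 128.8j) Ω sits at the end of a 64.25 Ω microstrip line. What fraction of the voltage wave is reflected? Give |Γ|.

Γ = (Z_L − Z_0)/(Z_L + Z_0) = (82.65 − j128.8)/(211.2 − j128.8)
|Γ| = 153/247

|Γ| ≈ 0.619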